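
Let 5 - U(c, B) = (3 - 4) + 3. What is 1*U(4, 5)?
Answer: 3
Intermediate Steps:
U(c, B) = 3 (U(c, B) = 5 - ((3 - 4) + 3) = 5 - (-1 + 3) = 5 - 1*2 = 5 - 2 = 3)
1*U(4, 5) = 1*3 = 3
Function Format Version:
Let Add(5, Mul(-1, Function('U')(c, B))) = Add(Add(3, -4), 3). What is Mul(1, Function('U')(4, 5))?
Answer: 3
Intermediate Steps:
Function('U')(c, B) = 3 (Function('U')(c, B) = Add(5, Mul(-1, Add(Add(3, -4), 3))) = Add(5, Mul(-1, Add(-1, 3))) = Add(5, Mul(-1, 2)) = Add(5, -2) = 3)
Mul(1, Function('U')(4, 5)) = Mul(1, 3) = 3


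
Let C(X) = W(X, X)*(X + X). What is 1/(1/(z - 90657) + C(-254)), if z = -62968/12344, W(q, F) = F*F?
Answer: -139891622/4584825925557159 ≈ -3.0512e-8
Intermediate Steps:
W(q, F) = F**2
z = -7871/1543 (z = -62968*1/12344 = -7871/1543 ≈ -5.1011)
C(X) = 2*X**3 (C(X) = X**2*(X + X) = X**2*(2*X) = 2*X**3)
1/(1/(z - 90657) + C(-254)) = 1/(1/(-7871/1543 - 90657) + 2*(-254)**3) = 1/(1/(-139891622/1543) + 2*(-16387064)) = 1/(-1543/139891622 - 32774128) = 1/(-4584825925557159/139891622) = -139891622/4584825925557159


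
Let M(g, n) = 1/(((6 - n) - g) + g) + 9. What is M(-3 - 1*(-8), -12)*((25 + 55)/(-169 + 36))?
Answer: -6520/1197 ≈ -5.4470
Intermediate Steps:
M(g, n) = 9 + 1/(6 - n) (M(g, n) = 1/((6 - g - n) + g) + 9 = 1/(6 - n) + 9 = 9 + 1/(6 - n))
M(-3 - 1*(-8), -12)*((25 + 55)/(-169 + 36)) = ((-55 + 9*(-12))/(-6 - 12))*((25 + 55)/(-169 + 36)) = ((-55 - 108)/(-18))*(80/(-133)) = (-1/18*(-163))*(80*(-1/133)) = (163/18)*(-80/133) = -6520/1197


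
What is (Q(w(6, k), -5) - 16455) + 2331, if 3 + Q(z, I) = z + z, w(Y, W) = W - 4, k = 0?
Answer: -14135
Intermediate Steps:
w(Y, W) = -4 + W
Q(z, I) = -3 + 2*z (Q(z, I) = -3 + (z + z) = -3 + 2*z)
(Q(w(6, k), -5) - 16455) + 2331 = ((-3 + 2*(-4 + 0)) - 16455) + 2331 = ((-3 + 2*(-4)) - 16455) + 2331 = ((-3 - 8) - 16455) + 2331 = (-11 - 16455) + 2331 = -16466 + 2331 = -14135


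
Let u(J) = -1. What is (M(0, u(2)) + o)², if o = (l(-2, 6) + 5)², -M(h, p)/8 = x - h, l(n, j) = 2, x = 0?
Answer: 2401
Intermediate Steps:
M(h, p) = 8*h (M(h, p) = -8*(0 - h) = -(-8)*h = 8*h)
o = 49 (o = (2 + 5)² = 7² = 49)
(M(0, u(2)) + o)² = (8*0 + 49)² = (0 + 49)² = 49² = 2401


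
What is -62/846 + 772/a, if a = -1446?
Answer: -61897/101943 ≈ -0.60717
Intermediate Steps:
-62/846 + 772/a = -62/846 + 772/(-1446) = -62*1/846 + 772*(-1/1446) = -31/423 - 386/723 = -61897/101943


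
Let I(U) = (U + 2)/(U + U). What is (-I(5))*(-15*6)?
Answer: 63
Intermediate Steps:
I(U) = (2 + U)/(2*U) (I(U) = (2 + U)/((2*U)) = (2 + U)*(1/(2*U)) = (2 + U)/(2*U))
(-I(5))*(-15*6) = (-(2 + 5)/(2*5))*(-15*6) = -7/(2*5)*(-90) = -1*7/10*(-90) = -7/10*(-90) = 63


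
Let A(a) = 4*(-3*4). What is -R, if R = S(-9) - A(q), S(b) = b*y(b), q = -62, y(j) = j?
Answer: -129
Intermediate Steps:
S(b) = b**2 (S(b) = b*b = b**2)
A(a) = -48 (A(a) = 4*(-12) = -48)
R = 129 (R = (-9)**2 - 1*(-48) = 81 + 48 = 129)
-R = -1*129 = -129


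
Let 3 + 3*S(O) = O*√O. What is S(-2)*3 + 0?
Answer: -3 - 2*I*√2 ≈ -3.0 - 2.8284*I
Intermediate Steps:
S(O) = -1 + O^(3/2)/3 (S(O) = -1 + (O*√O)/3 = -1 + O^(3/2)/3)
S(-2)*3 + 0 = (-1 + (-2)^(3/2)/3)*3 + 0 = (-1 + (-2*I*√2)/3)*3 + 0 = (-1 - 2*I*√2/3)*3 + 0 = (-3 - 2*I*√2) + 0 = -3 - 2*I*√2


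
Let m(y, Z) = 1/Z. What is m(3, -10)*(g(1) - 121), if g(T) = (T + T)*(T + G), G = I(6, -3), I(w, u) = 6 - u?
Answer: 101/10 ≈ 10.100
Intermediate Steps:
G = 9 (G = 6 - 1*(-3) = 6 + 3 = 9)
g(T) = 2*T*(9 + T) (g(T) = (T + T)*(T + 9) = (2*T)*(9 + T) = 2*T*(9 + T))
m(3, -10)*(g(1) - 121) = (2*1*(9 + 1) - 121)/(-10) = -(2*1*10 - 121)/10 = -(20 - 121)/10 = -⅒*(-101) = 101/10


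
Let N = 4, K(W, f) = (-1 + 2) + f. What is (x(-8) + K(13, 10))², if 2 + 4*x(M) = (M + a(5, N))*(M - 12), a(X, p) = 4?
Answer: 3721/4 ≈ 930.25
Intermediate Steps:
K(W, f) = 1 + f
x(M) = -½ + (-12 + M)*(4 + M)/4 (x(M) = -½ + ((M + 4)*(M - 12))/4 = -½ + ((4 + M)*(-12 + M))/4 = -½ + ((-12 + M)*(4 + M))/4 = -½ + (-12 + M)*(4 + M)/4)
(x(-8) + K(13, 10))² = ((-25/2 - 2*(-8) + (¼)*(-8)²) + (1 + 10))² = ((-25/2 + 16 + (¼)*64) + 11)² = ((-25/2 + 16 + 16) + 11)² = (39/2 + 11)² = (61/2)² = 3721/4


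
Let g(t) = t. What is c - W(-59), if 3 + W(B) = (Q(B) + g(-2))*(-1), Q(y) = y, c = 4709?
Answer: 4651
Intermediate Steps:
W(B) = -1 - B (W(B) = -3 + (B - 2)*(-1) = -3 + (-2 + B)*(-1) = -3 + (2 - B) = -1 - B)
c - W(-59) = 4709 - (-1 - 1*(-59)) = 4709 - (-1 + 59) = 4709 - 1*58 = 4709 - 58 = 4651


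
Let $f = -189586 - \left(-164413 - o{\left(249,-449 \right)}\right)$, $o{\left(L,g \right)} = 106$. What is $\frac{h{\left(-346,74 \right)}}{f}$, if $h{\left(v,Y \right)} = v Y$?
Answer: $\frac{25604}{25067} \approx 1.0214$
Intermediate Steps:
$h{\left(v,Y \right)} = Y v$
$f = -25067$ ($f = -189586 - \left(-164413 - 106\right) = -189586 - -164519 = -189586 + 164519 = -25067$)
$\frac{h{\left(-346,74 \right)}}{f} = \frac{74 \left(-346\right)}{-25067} = \left(-25604\right) \left(- \frac{1}{25067}\right) = \frac{25604}{25067}$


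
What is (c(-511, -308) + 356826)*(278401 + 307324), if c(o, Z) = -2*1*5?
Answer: 208996051600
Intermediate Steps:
c(o, Z) = -10 (c(o, Z) = -2*5 = -10)
(c(-511, -308) + 356826)*(278401 + 307324) = (-10 + 356826)*(278401 + 307324) = 356816*585725 = 208996051600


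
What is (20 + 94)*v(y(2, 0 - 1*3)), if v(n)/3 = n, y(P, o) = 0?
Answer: 0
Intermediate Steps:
v(n) = 3*n
(20 + 94)*v(y(2, 0 - 1*3)) = (20 + 94)*(3*0) = 114*0 = 0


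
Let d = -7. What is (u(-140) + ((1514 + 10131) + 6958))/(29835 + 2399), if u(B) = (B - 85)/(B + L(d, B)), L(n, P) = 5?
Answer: 27907/48351 ≈ 0.57718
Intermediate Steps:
u(B) = (-85 + B)/(5 + B) (u(B) = (B - 85)/(B + 5) = (-85 + B)/(5 + B))
(u(-140) + ((1514 + 10131) + 6958))/(29835 + 2399) = ((-85 - 140)/(5 - 140) + ((1514 + 10131) + 6958))/(29835 + 2399) = (-225/(-135) + (11645 + 6958))/32234 = (-1/135*(-225) + 18603)*(1/32234) = (5/3 + 18603)*(1/32234) = (55814/3)*(1/32234) = 27907/48351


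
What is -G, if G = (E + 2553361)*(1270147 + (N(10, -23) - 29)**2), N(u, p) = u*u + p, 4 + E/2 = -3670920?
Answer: 6093115071637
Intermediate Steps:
E = -7341848 (E = -8 + 2*(-3670920) = -8 - 7341840 = -7341848)
N(u, p) = p + u**2 (N(u, p) = u**2 + p = p + u**2)
G = -6093115071637 (G = (-7341848 + 2553361)*(1270147 + ((-23 + 10**2) - 29)**2) = -4788487*(1270147 + ((-23 + 100) - 29)**2) = -4788487*(1270147 + (77 - 29)**2) = -4788487*(1270147 + 48**2) = -4788487*(1270147 + 2304) = -4788487*1272451 = -6093115071637)
-G = -1*(-6093115071637) = 6093115071637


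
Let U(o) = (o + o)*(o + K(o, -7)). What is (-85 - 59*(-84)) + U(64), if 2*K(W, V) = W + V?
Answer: 16711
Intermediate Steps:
K(W, V) = V/2 + W/2 (K(W, V) = (W + V)/2 = (V + W)/2 = V/2 + W/2)
U(o) = 2*o*(-7/2 + 3*o/2) (U(o) = (o + o)*(o + ((½)*(-7) + o/2)) = (2*o)*(o + (-7/2 + o/2)) = (2*o)*(-7/2 + 3*o/2) = 2*o*(-7/2 + 3*o/2))
(-85 - 59*(-84)) + U(64) = (-85 - 59*(-84)) + 64*(-7 + 3*64) = (-85 + 4956) + 64*(-7 + 192) = 4871 + 64*185 = 4871 + 11840 = 16711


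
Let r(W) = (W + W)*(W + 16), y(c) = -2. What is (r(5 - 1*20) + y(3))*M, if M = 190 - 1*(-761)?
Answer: -30432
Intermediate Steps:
M = 951 (M = 190 + 761 = 951)
r(W) = 2*W*(16 + W) (r(W) = (2*W)*(16 + W) = 2*W*(16 + W))
(r(5 - 1*20) + y(3))*M = (2*(5 - 1*20)*(16 + (5 - 1*20)) - 2)*951 = (2*(5 - 20)*(16 + (5 - 20)) - 2)*951 = (2*(-15)*(16 - 15) - 2)*951 = (2*(-15)*1 - 2)*951 = (-30 - 2)*951 = -32*951 = -30432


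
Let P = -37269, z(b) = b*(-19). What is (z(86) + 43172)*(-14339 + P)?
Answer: -2143693104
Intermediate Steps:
z(b) = -19*b
(z(86) + 43172)*(-14339 + P) = (-19*86 + 43172)*(-14339 - 37269) = (-1634 + 43172)*(-51608) = 41538*(-51608) = -2143693104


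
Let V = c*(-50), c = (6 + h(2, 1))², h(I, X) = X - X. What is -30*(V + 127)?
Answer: 50190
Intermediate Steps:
h(I, X) = 0
c = 36 (c = (6 + 0)² = 6² = 36)
V = -1800 (V = 36*(-50) = -1800)
-30*(V + 127) = -30*(-1800 + 127) = -30*(-1673) = 50190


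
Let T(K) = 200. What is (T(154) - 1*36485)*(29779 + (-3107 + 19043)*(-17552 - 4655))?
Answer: 12839845405305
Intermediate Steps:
(T(154) - 1*36485)*(29779 + (-3107 + 19043)*(-17552 - 4655)) = (200 - 1*36485)*(29779 + (-3107 + 19043)*(-17552 - 4655)) = (200 - 36485)*(29779 + 15936*(-22207)) = -36285*(29779 - 353890752) = -36285*(-353860973) = 12839845405305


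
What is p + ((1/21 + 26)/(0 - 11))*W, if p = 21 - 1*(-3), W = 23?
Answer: -7037/231 ≈ -30.463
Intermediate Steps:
p = 24 (p = 21 + 3 = 24)
p + ((1/21 + 26)/(0 - 11))*W = 24 + ((1/21 + 26)/(0 - 11))*23 = 24 + ((1/21 + 26)/(-11))*23 = 24 + ((547/21)*(-1/11))*23 = 24 - 547/231*23 = 24 - 12581/231 = -7037/231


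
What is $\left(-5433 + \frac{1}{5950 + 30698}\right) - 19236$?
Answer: $- \frac{904069511}{36648} \approx -24669.0$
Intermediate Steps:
$\left(-5433 + \frac{1}{5950 + 30698}\right) - 19236 = \left(-5433 + \frac{1}{36648}\right) - 19236 = - \frac{199108583}{36648} - 19236 = - \frac{904069511}{36648}$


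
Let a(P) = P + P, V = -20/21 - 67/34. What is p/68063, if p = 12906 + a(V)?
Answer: 4605355/24298491 ≈ 0.18953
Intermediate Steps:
V = -2087/714 (V = -20*1/21 - 67*1/34 = -20/21 - 67/34 = -2087/714 ≈ -2.9230)
a(P) = 2*P
p = 4605355/357 (p = 12906 + 2*(-2087/714) = 12906 - 2087/357 = 4605355/357 ≈ 12900.)
p/68063 = (4605355/357)/68063 = (4605355/357)*(1/68063) = 4605355/24298491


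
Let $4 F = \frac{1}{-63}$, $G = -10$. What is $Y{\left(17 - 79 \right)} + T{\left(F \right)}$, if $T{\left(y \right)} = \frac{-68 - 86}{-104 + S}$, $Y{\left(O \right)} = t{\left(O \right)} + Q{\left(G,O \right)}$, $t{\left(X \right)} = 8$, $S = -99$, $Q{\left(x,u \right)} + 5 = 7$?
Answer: $\frac{312}{29} \approx 10.759$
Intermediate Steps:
$Q{\left(x,u \right)} = 2$ ($Q{\left(x,u \right)} = -5 + 7 = 2$)
$F = - \frac{1}{252}$ ($F = \frac{1}{4 \left(-63\right)} = \frac{1}{4} \left(- \frac{1}{63}\right) = - \frac{1}{252} \approx -0.0039683$)
$Y{\left(O \right)} = 10$ ($Y{\left(O \right)} = 8 + 2 = 10$)
$T{\left(y \right)} = \frac{22}{29}$ ($T{\left(y \right)} = \frac{-68 - 86}{-104 - 99} = - \frac{154}{-203} = \left(-154\right) \left(- \frac{1}{203}\right) = \frac{22}{29}$)
$Y{\left(17 - 79 \right)} + T{\left(F \right)} = 10 + \frac{22}{29} = \frac{312}{29}$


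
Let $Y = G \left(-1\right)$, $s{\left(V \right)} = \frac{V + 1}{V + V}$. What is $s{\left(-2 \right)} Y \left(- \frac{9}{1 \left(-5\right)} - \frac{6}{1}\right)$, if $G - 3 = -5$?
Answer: $- \frac{21}{10} \approx -2.1$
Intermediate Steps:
$G = -2$ ($G = 3 - 5 = -2$)
$s{\left(V \right)} = \frac{1 + V}{2 V}$
$Y = 2$ ($Y = \left(-2\right) \left(-1\right) = 2$)
$s{\left(-2 \right)} Y \left(- \frac{9}{1 \left(-5\right)} - \frac{6}{1}\right) = \frac{1 - 2}{2 \left(-2\right)} 2 \left(- \frac{9}{1 \left(-5\right)} - \frac{6}{1}\right) = \frac{1}{2} \left(- \frac{1}{2}\right) \left(-1\right) 2 \left(- \frac{9}{-5} - 6\right) = \frac{1}{4} \cdot 2 \left(\left(-9\right) \left(- \frac{1}{5}\right) - 6\right) = \frac{\frac{9}{5} - 6}{2} = \frac{1}{2} \left(- \frac{21}{5}\right) = - \frac{21}{10}$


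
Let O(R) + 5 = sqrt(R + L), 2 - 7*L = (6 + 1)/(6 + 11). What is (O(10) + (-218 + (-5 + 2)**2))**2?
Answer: (-25466 + sqrt(144823))**2/14161 ≈ 44438.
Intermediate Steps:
L = 27/119 (L = 2/7 - (6 + 1)/(7*(6 + 11)) = 2/7 - 1/17 = 27/119 ≈ 0.22689)
O(R) = -5 + sqrt(27/119 + R) (O(R) = -5 + sqrt(R + 27/119) = -5 + sqrt(27/119 + R))
(O(10) + (-218 + (-5 + 2)**2))**2 = ((-5 + sqrt(3213 + 14161*10)/119) + (-218 + (-5 + 2)**2))**2 = ((-5 + sqrt(3213 + 141610)/119) + (-218 + (-3)**2))**2 = ((-5 + sqrt(144823)/119) + (-218 + 9))**2 = ((-5 + sqrt(144823)/119) - 209)**2 = (-214 + sqrt(144823)/119)**2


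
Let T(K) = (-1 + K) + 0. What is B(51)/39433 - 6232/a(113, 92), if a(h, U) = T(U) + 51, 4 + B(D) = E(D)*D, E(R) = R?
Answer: -122688841/2799743 ≈ -43.821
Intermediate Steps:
T(K) = -1 + K
B(D) = -4 + D**2 (B(D) = -4 + D*D = -4 + D**2)
a(h, U) = 50 + U (a(h, U) = (-1 + U) + 51 = 50 + U)
B(51)/39433 - 6232/a(113, 92) = (-4 + 51**2)/39433 - 6232/(50 + 92) = (-4 + 2601)*(1/39433) - 6232/142 = 2597*(1/39433) - 6232*1/142 = 2597/39433 - 3116/71 = -122688841/2799743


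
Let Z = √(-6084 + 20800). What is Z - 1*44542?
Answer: -44542 + 2*√3679 ≈ -44421.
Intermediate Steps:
Z = 2*√3679 (Z = √14716 = 2*√3679 ≈ 121.31)
Z - 1*44542 = 2*√3679 - 1*44542 = 2*√3679 - 44542 = -44542 + 2*√3679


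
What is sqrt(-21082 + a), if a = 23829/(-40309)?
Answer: I*sqrt(34255320493603)/40309 ≈ 145.2*I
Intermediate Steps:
a = -23829/40309 (a = 23829*(-1/40309) = -23829/40309 ≈ -0.59116)
sqrt(-21082 + a) = sqrt(-21082 - 23829/40309) = sqrt(-849818167/40309) = I*sqrt(34255320493603)/40309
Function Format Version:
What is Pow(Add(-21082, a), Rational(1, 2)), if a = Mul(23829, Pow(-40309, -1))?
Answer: Mul(Rational(1, 40309), I, Pow(34255320493603, Rational(1, 2))) ≈ Mul(145.20, I)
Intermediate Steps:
a = Rational(-23829, 40309) (a = Mul(23829, Rational(-1, 40309)) = Rational(-23829, 40309) ≈ -0.59116)
Pow(Add(-21082, a), Rational(1, 2)) = Pow(Add(-21082, Rational(-23829, 40309)), Rational(1, 2)) = Pow(Rational(-849818167, 40309), Rational(1, 2)) = Mul(Rational(1, 40309), I, Pow(34255320493603, Rational(1, 2)))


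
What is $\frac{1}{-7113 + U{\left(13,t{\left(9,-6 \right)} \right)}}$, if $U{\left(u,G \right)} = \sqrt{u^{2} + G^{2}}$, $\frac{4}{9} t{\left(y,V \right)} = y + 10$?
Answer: $- \frac{113808}{809484359} - \frac{4 \sqrt{31945}}{809484359} \approx -0.00014148$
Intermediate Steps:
$t{\left(y,V \right)} = \frac{45}{2} + \frac{9 y}{4}$ ($t{\left(y,V \right)} = \frac{9 \left(y + 10\right)}{4} = \frac{9 \left(10 + y\right)}{4} = \frac{45}{2} + \frac{9 y}{4}$)
$U{\left(u,G \right)} = \sqrt{G^{2} + u^{2}}$
$\frac{1}{-7113 + U{\left(13,t{\left(9,-6 \right)} \right)}} = \frac{1}{-7113 + \sqrt{\left(\frac{45}{2} + \frac{9}{4} \cdot 9\right)^{2} + 13^{2}}} = \frac{1}{-7113 + \sqrt{\left(\frac{45}{2} + \frac{81}{4}\right)^{2} + 169}} = \frac{1}{-7113 + \sqrt{\left(\frac{171}{4}\right)^{2} + 169}} = \frac{1}{-7113 + \sqrt{\frac{29241}{16} + 169}} = \frac{1}{-7113 + \sqrt{\frac{31945}{16}}} = \frac{1}{-7113 + \frac{\sqrt{31945}}{4}}$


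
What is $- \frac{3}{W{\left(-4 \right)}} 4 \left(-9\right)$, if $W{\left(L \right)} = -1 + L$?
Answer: $- \frac{108}{5} \approx -21.6$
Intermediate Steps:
$- \frac{3}{W{\left(-4 \right)}} 4 \left(-9\right) = - \frac{3}{-1 - 4} \cdot 4 \left(-9\right) = - \frac{3}{-5} \cdot 4 \left(-9\right) = \left(-3\right) \left(- \frac{1}{5}\right) 4 \left(-9\right) = \frac{3}{5} \cdot 4 \left(-9\right) = \frac{12}{5} \left(-9\right) = - \frac{108}{5}$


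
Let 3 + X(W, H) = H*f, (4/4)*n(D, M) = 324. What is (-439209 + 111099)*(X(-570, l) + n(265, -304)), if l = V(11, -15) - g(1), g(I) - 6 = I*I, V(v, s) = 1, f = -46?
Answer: -195881670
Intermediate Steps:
n(D, M) = 324
g(I) = 6 + I**2 (g(I) = 6 + I*I = 6 + I**2)
l = -6 (l = 1 - (6 + 1**2) = 1 - (6 + 1) = 1 - 1*7 = 1 - 7 = -6)
X(W, H) = -3 - 46*H (X(W, H) = -3 + H*(-46) = -3 - 46*H)
(-439209 + 111099)*(X(-570, l) + n(265, -304)) = (-439209 + 111099)*((-3 - 46*(-6)) + 324) = -328110*((-3 + 276) + 324) = -328110*(273 + 324) = -328110*597 = -195881670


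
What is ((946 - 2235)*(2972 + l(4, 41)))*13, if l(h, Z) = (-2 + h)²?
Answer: -49868832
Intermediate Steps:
((946 - 2235)*(2972 + l(4, 41)))*13 = ((946 - 2235)*(2972 + (-2 + 4)²))*13 = -1289*(2972 + 2²)*13 = -1289*(2972 + 4)*13 = -1289*2976*13 = -3836064*13 = -49868832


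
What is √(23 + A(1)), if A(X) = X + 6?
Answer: √30 ≈ 5.4772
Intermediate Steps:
A(X) = 6 + X
√(23 + A(1)) = √(23 + (6 + 1)) = √(23 + 7) = √30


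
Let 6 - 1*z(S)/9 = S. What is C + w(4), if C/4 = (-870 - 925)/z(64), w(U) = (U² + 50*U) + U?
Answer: 61010/261 ≈ 233.75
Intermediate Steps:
w(U) = U² + 51*U
z(S) = 54 - 9*S
C = 3590/261 (C = 4*((-870 - 925)/(54 - 9*64)) = 4*(-1795/(54 - 576)) = 4*(-1795/(-522)) = 4*(-1795*(-1/522)) = 4*(1795/522) = 3590/261 ≈ 13.755)
C + w(4) = 3590/261 + 4*(51 + 4) = 3590/261 + 4*55 = 3590/261 + 220 = 61010/261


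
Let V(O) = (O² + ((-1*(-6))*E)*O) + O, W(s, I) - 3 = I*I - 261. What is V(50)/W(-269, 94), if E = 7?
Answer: 2325/4289 ≈ 0.54208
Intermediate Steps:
W(s, I) = -258 + I² (W(s, I) = 3 + (I*I - 261) = 3 + (I² - 261) = 3 + (-261 + I²) = -258 + I²)
V(O) = O² + 43*O (V(O) = (O² + (-1*(-6)*7)*O) + O = (O² + (6*7)*O) + O = (O² + 42*O) + O = O² + 43*O)
V(50)/W(-269, 94) = (50*(43 + 50))/(-258 + 94²) = (50*93)/(-258 + 8836) = 4650/8578 = 4650*(1/8578) = 2325/4289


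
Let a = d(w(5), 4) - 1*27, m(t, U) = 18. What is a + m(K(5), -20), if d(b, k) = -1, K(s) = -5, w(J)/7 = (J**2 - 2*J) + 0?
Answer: -10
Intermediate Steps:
w(J) = -14*J + 7*J**2 (w(J) = 7*((J**2 - 2*J) + 0) = 7*(J**2 - 2*J) = -14*J + 7*J**2)
a = -28 (a = -1 - 1*27 = -1 - 27 = -28)
a + m(K(5), -20) = -28 + 18 = -10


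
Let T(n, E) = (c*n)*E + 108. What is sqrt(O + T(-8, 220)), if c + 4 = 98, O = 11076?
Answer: 4*I*sqrt(9641) ≈ 392.75*I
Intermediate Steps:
c = 94 (c = -4 + 98 = 94)
T(n, E) = 108 + 94*E*n (T(n, E) = (94*n)*E + 108 = 94*E*n + 108 = 108 + 94*E*n)
sqrt(O + T(-8, 220)) = sqrt(11076 + (108 + 94*220*(-8))) = sqrt(11076 + (108 - 165440)) = sqrt(11076 - 165332) = sqrt(-154256) = 4*I*sqrt(9641)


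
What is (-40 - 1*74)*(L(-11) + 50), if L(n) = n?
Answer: -4446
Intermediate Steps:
(-40 - 1*74)*(L(-11) + 50) = (-40 - 1*74)*(-11 + 50) = (-40 - 74)*39 = -114*39 = -4446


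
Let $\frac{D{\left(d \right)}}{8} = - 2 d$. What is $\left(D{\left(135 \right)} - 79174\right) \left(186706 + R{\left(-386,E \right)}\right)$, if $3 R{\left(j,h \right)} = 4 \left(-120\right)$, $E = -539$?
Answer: $-15172532364$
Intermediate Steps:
$D{\left(d \right)} = - 16 d$ ($D{\left(d \right)} = 8 \left(- 2 d\right) = - 16 d$)
$R{\left(j,h \right)} = -160$ ($R{\left(j,h \right)} = \frac{4 \left(-120\right)}{3} = \frac{1}{3} \left(-480\right) = -160$)
$\left(D{\left(135 \right)} - 79174\right) \left(186706 + R{\left(-386,E \right)}\right) = \left(\left(-16\right) 135 - 79174\right) \left(186706 - 160\right) = \left(-2160 - 79174\right) 186546 = \left(-81334\right) 186546 = -15172532364$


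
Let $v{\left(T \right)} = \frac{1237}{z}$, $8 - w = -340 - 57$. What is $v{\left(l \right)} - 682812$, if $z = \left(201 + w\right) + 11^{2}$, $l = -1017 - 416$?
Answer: $- \frac{496403087}{727} \approx -6.8281 \cdot 10^{5}$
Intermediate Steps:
$w = 405$ ($w = 8 - \left(-340 - 57\right) = 8 - -397 = 8 + 397 = 405$)
$l = -1433$ ($l = -1017 - 416 = -1433$)
$z = 727$ ($z = \left(201 + 405\right) + 11^{2} = 606 + 121 = 727$)
$v{\left(T \right)} = \frac{1237}{727}$
$v{\left(l \right)} - 682812 = \frac{1237}{727} - 682812 = - \frac{496403087}{727}$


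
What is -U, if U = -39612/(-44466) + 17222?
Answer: -127638844/7411 ≈ -17223.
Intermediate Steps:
U = 127638844/7411 (U = -39612*(-1/44466) + 17222 = 6602/7411 + 17222 = 127638844/7411 ≈ 17223.)
-U = -1*127638844/7411 = -127638844/7411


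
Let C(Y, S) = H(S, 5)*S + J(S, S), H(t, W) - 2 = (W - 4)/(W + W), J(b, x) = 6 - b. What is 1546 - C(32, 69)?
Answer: 14641/10 ≈ 1464.1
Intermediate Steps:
H(t, W) = 2 + (-4 + W)/(2*W) (H(t, W) = 2 + (W - 4)/(W + W) = 2 + (-4 + W)/((2*W)) = 2 + (-4 + W)*(1/(2*W)) = 2 + (-4 + W)/(2*W))
C(Y, S) = 6 + 11*S/10 (C(Y, S) = (5/2 - 2/5)*S + (6 - S) = (5/2 - 2*⅕)*S + (6 - S) = (5/2 - ⅖)*S + (6 - S) = 21*S/10 + (6 - S) = 6 + 11*S/10)
1546 - C(32, 69) = 1546 - (6 + (11/10)*69) = 1546 - (6 + 759/10) = 1546 - 1*819/10 = 1546 - 819/10 = 14641/10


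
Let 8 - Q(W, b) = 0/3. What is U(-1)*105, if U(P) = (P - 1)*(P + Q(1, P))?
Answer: -1470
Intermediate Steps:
Q(W, b) = 8 (Q(W, b) = 8 - 0/3 = 8 - 1*0 = 8 + 0 = 8)
U(P) = (-1 + P)*(8 + P) (U(P) = (P - 1)*(P + 8) = (-1 + P)*(8 + P))
U(-1)*105 = (-8 + (-1)**2 + 7*(-1))*105 = (-8 + 1 - 7)*105 = -14*105 = -1470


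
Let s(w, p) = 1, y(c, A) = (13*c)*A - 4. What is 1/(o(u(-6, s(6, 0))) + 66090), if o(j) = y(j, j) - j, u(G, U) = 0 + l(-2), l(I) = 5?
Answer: 1/66406 ≈ 1.5059e-5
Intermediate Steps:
y(c, A) = -4 + 13*A*c (y(c, A) = 13*A*c - 4 = -4 + 13*A*c)
u(G, U) = 5 (u(G, U) = 0 + 5 = 5)
o(j) = -4 - j + 13*j**2 (o(j) = (-4 + 13*j*j) - j = (-4 + 13*j**2) - j = -4 - j + 13*j**2)
1/(o(u(-6, s(6, 0))) + 66090) = 1/((-4 - 1*5 + 13*5**2) + 66090) = 1/((-4 - 5 + 13*25) + 66090) = 1/((-4 - 5 + 325) + 66090) = 1/(316 + 66090) = 1/66406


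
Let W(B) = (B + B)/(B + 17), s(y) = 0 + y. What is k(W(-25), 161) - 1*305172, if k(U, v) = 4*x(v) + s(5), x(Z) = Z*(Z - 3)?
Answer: -203415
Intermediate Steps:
x(Z) = Z*(-3 + Z)
s(y) = y
W(B) = 2*B/(17 + B) (W(B) = (2*B)/(17 + B) = 2*B/(17 + B))
k(U, v) = 5 + 4*v*(-3 + v) (k(U, v) = 4*(v*(-3 + v)) + 5 = 4*v*(-3 + v) + 5 = 5 + 4*v*(-3 + v))
k(W(-25), 161) - 1*305172 = (5 + 4*161*(-3 + 161)) - 1*305172 = (5 + 4*161*158) - 305172 = (5 + 101752) - 305172 = 101757 - 305172 = -203415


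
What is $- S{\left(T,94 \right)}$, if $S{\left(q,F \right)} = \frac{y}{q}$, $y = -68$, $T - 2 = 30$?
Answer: $\frac{17}{8} \approx 2.125$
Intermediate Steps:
$T = 32$ ($T = 2 + 30 = 32$)
$S{\left(q,F \right)} = - \frac{68}{q}$
$- S{\left(T,94 \right)} = - \frac{-68}{32} = \left(-1\right) \left(- \frac{17}{8}\right) = \frac{17}{8}$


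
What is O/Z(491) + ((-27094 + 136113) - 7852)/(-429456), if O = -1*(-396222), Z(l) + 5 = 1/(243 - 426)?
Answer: -7784839289107/98345424 ≈ -79158.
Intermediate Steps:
Z(l) = -916/183 (Z(l) = -5 + 1/(243 - 426) = -5 + 1/(-183) = -5 - 1/183 = -916/183)
O = 396222
O/Z(491) + ((-27094 + 136113) - 7852)/(-429456) = 396222/(-916/183) + ((-27094 + 136113) - 7852)/(-429456) = 396222*(-183/916) + (109019 - 7852)*(-1/429456) = -36254313/458 + 101167*(-1/429456) = -36254313/458 - 101167/429456 = -7784839289107/98345424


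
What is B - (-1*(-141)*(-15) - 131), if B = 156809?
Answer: 159055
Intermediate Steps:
B - (-1*(-141)*(-15) - 131) = 156809 - (-1*(-141)*(-15) - 131) = 156809 - (141*(-15) - 131) = 156809 - (-2115 - 131) = 156809 - 1*(-2246) = 156809 + 2246 = 159055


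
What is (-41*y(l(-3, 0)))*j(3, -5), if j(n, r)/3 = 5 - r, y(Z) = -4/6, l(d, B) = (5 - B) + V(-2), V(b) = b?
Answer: 820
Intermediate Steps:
l(d, B) = 3 - B (l(d, B) = (5 - B) - 2 = 3 - B)
y(Z) = -2/3 (y(Z) = -4*1/6 = -2/3)
j(n, r) = 15 - 3*r (j(n, r) = 3*(5 - r) = 15 - 3*r)
(-41*y(l(-3, 0)))*j(3, -5) = (-41*(-2/3))*(15 - 3*(-5)) = 82*(15 + 15)/3 = (82/3)*30 = 820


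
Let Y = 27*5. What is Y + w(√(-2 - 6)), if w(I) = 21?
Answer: 156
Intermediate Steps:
Y = 135
Y + w(√(-2 - 6)) = 135 + 21 = 156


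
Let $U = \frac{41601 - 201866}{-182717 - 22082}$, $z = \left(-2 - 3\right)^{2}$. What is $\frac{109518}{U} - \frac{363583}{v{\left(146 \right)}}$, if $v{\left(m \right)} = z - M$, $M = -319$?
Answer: $\frac{1093909602559}{7875880} \approx 1.3889 \cdot 10^{5}$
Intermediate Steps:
$z = 25$ ($z = \left(-5\right)^{2} = 25$)
$U = \frac{22895}{29257}$ ($U = - \frac{160265}{-204799} = \left(-160265\right) \left(- \frac{1}{204799}\right) = \frac{22895}{29257} \approx 0.78255$)
$v{\left(m \right)} = 344$ ($v{\left(m \right)} = 25 - -319 = 25 + 319 = 344$)
$\frac{109518}{U} - \frac{363583}{v{\left(146 \right)}} = \frac{109518}{\frac{22895}{29257}} - \frac{363583}{344} = 109518 \cdot \frac{29257}{22895} - \frac{363583}{344} = \frac{3204168126}{22895} - \frac{363583}{344} = \frac{1093909602559}{7875880}$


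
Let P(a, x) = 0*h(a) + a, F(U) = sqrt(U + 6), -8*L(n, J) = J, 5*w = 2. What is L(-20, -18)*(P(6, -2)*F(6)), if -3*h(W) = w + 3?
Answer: 27*sqrt(3) ≈ 46.765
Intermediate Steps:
w = 2/5 (w = (1/5)*2 = 2/5 ≈ 0.40000)
h(W) = -17/15 (h(W) = -(2/5 + 3)/3 = -1/3*17/5 = -17/15)
L(n, J) = -J/8
F(U) = sqrt(6 + U)
P(a, x) = a (P(a, x) = 0*(-17/15) + a = 0 + a = a)
L(-20, -18)*(P(6, -2)*F(6)) = (-1/8*(-18))*(6*sqrt(6 + 6)) = 9*(6*sqrt(12))/4 = 9*(6*(2*sqrt(3)))/4 = 9*(12*sqrt(3))/4 = 27*sqrt(3)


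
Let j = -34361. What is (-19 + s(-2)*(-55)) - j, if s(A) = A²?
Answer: 34122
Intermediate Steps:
(-19 + s(-2)*(-55)) - j = (-19 + (-2)²*(-55)) - 1*(-34361) = (-19 + 4*(-55)) + 34361 = (-19 - 220) + 34361 = -239 + 34361 = 34122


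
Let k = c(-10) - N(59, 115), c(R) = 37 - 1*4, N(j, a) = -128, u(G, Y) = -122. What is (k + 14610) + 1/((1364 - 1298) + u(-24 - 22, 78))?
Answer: 827175/56 ≈ 14771.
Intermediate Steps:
c(R) = 33 (c(R) = 37 - 4 = 33)
k = 161 (k = 33 - 1*(-128) = 33 + 128 = 161)
(k + 14610) + 1/((1364 - 1298) + u(-24 - 22, 78)) = (161 + 14610) + 1/((1364 - 1298) - 122) = 14771 + 1/(66 - 122) = 14771 + 1/(-56) = 14771 - 1/56 = 827175/56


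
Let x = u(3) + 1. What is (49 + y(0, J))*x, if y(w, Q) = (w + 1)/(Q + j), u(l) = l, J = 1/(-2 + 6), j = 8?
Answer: 6484/33 ≈ 196.48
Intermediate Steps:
J = 1/4 ≈ 0.25000
y(w, Q) = (1 + w)/(8 + Q) (y(w, Q) = (w + 1)/(Q + 8) = (1 + w)/(8 + Q))
x = 4 (x = 3 + 1 = 4)
(49 + y(0, J))*x = (49 + (1 + 0)/(8 + 1/4))*4 = (49 + 1/(33/4))*4 = (49 + (4/33)*1)*4 = (49 + 4/33)*4 = (1621/33)*4 = 6484/33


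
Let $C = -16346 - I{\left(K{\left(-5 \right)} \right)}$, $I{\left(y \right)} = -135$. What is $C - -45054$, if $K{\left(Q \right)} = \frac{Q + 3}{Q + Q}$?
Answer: $28843$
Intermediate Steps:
$K{\left(Q \right)} = \frac{3 + Q}{2 Q}$
$C = -16211$ ($C = -16346 - -135 = -16346 + 135 = -16211$)
$C - -45054 = -16211 - -45054 = -16211 + 45054 = 28843$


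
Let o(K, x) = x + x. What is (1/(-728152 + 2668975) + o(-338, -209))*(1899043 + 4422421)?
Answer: -5128376252675032/1940823 ≈ -2.6424e+9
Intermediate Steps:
o(K, x) = 2*x
(1/(-728152 + 2668975) + o(-338, -209))*(1899043 + 4422421) = (1/(-728152 + 2668975) + 2*(-209))*(1899043 + 4422421) = (1/1940823 - 418)*6321464 = -811264013/1940823*6321464 = -5128376252675032/1940823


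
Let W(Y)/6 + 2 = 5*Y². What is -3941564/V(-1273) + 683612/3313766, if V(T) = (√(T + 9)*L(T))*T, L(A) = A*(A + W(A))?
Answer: 341806/1656883 + 33979*I*√79/214611249669715 ≈ 0.20629 + 1.4073e-9*I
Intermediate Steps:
W(Y) = -12 + 30*Y² (W(Y) = -12 + 6*(5*Y²) = -12 + 30*Y²)
L(A) = A*(-12 + A + 30*A²) (L(A) = A*(A + (-12 + 30*A²)) = A*(-12 + A + 30*A²))
V(T) = T²*√(9 + T)*(-12 + T + 30*T²) (V(T) = (√(T + 9)*(T*(-12 + T + 30*T²)))*T = (√(9 + T)*(T*(-12 + T + 30*T²)))*T = (T*√(9 + T)*(-12 + T + 30*T²))*T = T²*√(9 + T)*(-12 + T + 30*T²))
-3941564/V(-1273) + 683612/3313766 = -3941564*1/(1620529*√(9 - 1273)*(-12 - 1273 + 30*(-1273)²)) + 683612/3313766 = -3941564*(-I*√79/(512087164*(-12 - 1273 + 30*1620529))) + 683612*(1/3313766) = -3941564*(-I*√79/(512087164*(-12 - 1273 + 48615870))) + 341806/1656883 = -3941564*(-I*√79/24894904961686940) + 341806/1656883 = -(-33979)*I*√79/214611249669715 + 341806/1656883 = 33979*I*√79/214611249669715 + 341806/1656883 = 341806/1656883 + 33979*I*√79/214611249669715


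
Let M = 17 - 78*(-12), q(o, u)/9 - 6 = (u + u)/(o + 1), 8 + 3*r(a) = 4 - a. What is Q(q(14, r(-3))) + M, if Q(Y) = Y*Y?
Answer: 95649/25 ≈ 3826.0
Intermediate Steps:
r(a) = -4/3 - a/3 (r(a) = -8/3 + (4 - a)/3 = -8/3 + (4/3 - a/3) = -4/3 - a/3)
q(o, u) = 54 + 18*u/(1 + o) (q(o, u) = 54 + 9*((u + u)/(o + 1)) = 54 + 9*((2*u)/(1 + o)) = 54 + 9*(2*u/(1 + o)) = 54 + 18*u/(1 + o))
Q(Y) = Y**2
M = 953 (M = 17 + 936 = 953)
Q(q(14, r(-3))) + M = (18*(3 + (-4/3 - 1/3*(-3)) + 3*14)/(1 + 14))**2 + 953 = (18*(3 + (-4/3 + 1) + 42)/15)**2 + 953 = (18*(1/15)*(3 - 1/3 + 42))**2 + 953 = (18*(1/15)*(134/3))**2 + 953 = (268/5)**2 + 953 = 71824/25 + 953 = 95649/25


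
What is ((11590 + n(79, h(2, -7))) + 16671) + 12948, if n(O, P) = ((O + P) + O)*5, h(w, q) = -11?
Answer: 41944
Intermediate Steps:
n(O, P) = 5*P + 10*O (n(O, P) = (P + 2*O)*5 = 5*P + 10*O)
((11590 + n(79, h(2, -7))) + 16671) + 12948 = ((11590 + (5*(-11) + 10*79)) + 16671) + 12948 = ((11590 + (-55 + 790)) + 16671) + 12948 = ((11590 + 735) + 16671) + 12948 = (12325 + 16671) + 12948 = 28996 + 12948 = 41944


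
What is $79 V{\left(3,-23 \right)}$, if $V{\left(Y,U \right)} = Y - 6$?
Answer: $-237$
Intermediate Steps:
$V{\left(Y,U \right)} = -6 + Y$ ($V{\left(Y,U \right)} = Y - 6 = -6 + Y$)
$79 V{\left(3,-23 \right)} = 79 \left(-6 + 3\right) = 79 \left(-3\right) = -237$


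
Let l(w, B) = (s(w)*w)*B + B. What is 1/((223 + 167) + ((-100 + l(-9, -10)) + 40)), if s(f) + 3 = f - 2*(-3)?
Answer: -1/220 ≈ -0.0045455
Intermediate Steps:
s(f) = 3 + f (s(f) = -3 + (f - 2*(-3)) = -3 + (f + 6) = -3 + (6 + f) = 3 + f)
l(w, B) = B + B*w*(3 + w) (l(w, B) = ((3 + w)*w)*B + B = (w*(3 + w))*B + B = B*w*(3 + w) + B = B + B*w*(3 + w))
1/((223 + 167) + ((-100 + l(-9, -10)) + 40)) = 1/((223 + 167) + ((-100 - 10*(1 - 9*(3 - 9))) + 40)) = 1/(390 + ((-100 - 10*(1 - 9*(-6))) + 40)) = 1/(390 + ((-100 - 10*(1 + 54)) + 40)) = 1/(390 + ((-100 - 10*55) + 40)) = 1/(390 + ((-100 - 550) + 40)) = 1/(390 + (-650 + 40)) = 1/(390 - 610) = 1/(-220) = -1/220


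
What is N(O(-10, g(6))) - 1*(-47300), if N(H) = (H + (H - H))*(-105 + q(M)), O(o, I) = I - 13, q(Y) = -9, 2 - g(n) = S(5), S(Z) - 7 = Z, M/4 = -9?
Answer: 49922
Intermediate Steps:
M = -36 (M = 4*(-9) = -36)
S(Z) = 7 + Z
g(n) = -10 (g(n) = 2 - (7 + 5) = 2 - 1*12 = 2 - 12 = -10)
O(o, I) = -13 + I
N(H) = -114*H (N(H) = (H + (H - H))*(-105 - 9) = (H + 0)*(-114) = H*(-114) = -114*H)
N(O(-10, g(6))) - 1*(-47300) = -114*(-13 - 10) - 1*(-47300) = -114*(-23) + 47300 = 2622 + 47300 = 49922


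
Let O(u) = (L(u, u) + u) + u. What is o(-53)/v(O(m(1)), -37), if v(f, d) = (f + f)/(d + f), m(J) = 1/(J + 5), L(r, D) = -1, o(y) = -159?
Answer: -17967/4 ≈ -4491.8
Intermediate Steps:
m(J) = 1/(5 + J)
O(u) = -1 + 2*u (O(u) = (-1 + u) + u = -1 + 2*u)
v(f, d) = 2*f/(d + f) (v(f, d) = (2*f)/(d + f) = 2*f/(d + f))
o(-53)/v(O(m(1)), -37) = -159*(-37 + (-1 + 2/(5 + 1)))/(2*(-1 + 2/(5 + 1))) = -159*(-37 + (-1 + 2/6))/(2*(-1 + 2/6)) = -159*(-37 + (-1 + 2*(1/6)))/(2*(-1 + 2*(1/6))) = -159*(-37 + (-1 + 1/3))/(2*(-1 + 1/3)) = -159/(2*(-2/3)/(-37 - 2/3)) = -159/(2*(-2/3)/(-113/3)) = -159/(2*(-2/3)*(-3/113)) = -159/4/113 = -159*113/4 = -17967/4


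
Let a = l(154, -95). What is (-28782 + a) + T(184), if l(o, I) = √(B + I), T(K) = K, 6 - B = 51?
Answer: -28598 + 2*I*√35 ≈ -28598.0 + 11.832*I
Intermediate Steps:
B = -45 (B = 6 - 1*51 = 6 - 51 = -45)
l(o, I) = √(-45 + I)
a = 2*I*√35 (a = √(-45 - 95) = √(-140) = 2*I*√35 ≈ 11.832*I)
(-28782 + a) + T(184) = (-28782 + 2*I*√35) + 184 = -28598 + 2*I*√35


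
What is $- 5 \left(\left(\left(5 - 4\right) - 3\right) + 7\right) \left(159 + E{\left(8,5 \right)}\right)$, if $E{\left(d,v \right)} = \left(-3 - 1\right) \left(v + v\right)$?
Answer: $-2975$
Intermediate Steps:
$E{\left(d,v \right)} = - 8 v$ ($E{\left(d,v \right)} = \left(-3 - 1\right) 2 v = - 4 \cdot 2 v = - 8 v$)
$- 5 \left(\left(\left(5 - 4\right) - 3\right) + 7\right) \left(159 + E{\left(8,5 \right)}\right) = - 5 \left(\left(\left(5 - 4\right) - 3\right) + 7\right) \left(159 - 40\right) = - 5 \left(\left(1 - 3\right) + 7\right) \left(159 - 40\right) = - 5 \left(-2 + 7\right) 119 = \left(-5\right) 5 \cdot 119 = \left(-25\right) 119 = -2975$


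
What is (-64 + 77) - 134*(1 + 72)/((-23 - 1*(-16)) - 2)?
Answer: 9899/9 ≈ 1099.9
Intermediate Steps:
(-64 + 77) - 134*(1 + 72)/((-23 - 1*(-16)) - 2) = 13 - 9782/((-23 + 16) - 2) = 13 - 9782/(-7 - 2) = 13 - 9782/(-9) = 13 - 9782*(-1)/9 = 13 - 134*(-73/9) = 13 + 9782/9 = 9899/9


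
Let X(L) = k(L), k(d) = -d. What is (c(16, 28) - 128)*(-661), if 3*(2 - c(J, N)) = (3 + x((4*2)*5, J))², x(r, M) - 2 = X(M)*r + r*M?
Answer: 266383/3 ≈ 88794.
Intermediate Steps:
X(L) = -L
x(r, M) = 2 (x(r, M) = 2 + ((-M)*r + r*M) = 2 + (-M*r + M*r) = 2 + 0 = 2)
c(J, N) = -19/3 (c(J, N) = 2 - (3 + 2)²/3 = 2 - ⅓*5² = 2 - ⅓*25 = 2 - 25/3 = -19/3)
(c(16, 28) - 128)*(-661) = (-19/3 - 128)*(-661) = -403/3*(-661) = 266383/3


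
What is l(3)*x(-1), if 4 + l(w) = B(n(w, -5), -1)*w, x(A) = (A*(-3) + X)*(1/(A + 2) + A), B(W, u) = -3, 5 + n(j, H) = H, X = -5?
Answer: 0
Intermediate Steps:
n(j, H) = -5 + H
x(A) = (-5 - 3*A)*(A + 1/(2 + A)) (x(A) = (A*(-3) - 5)*(1/(A + 2) + A) = (-3*A - 5)*(1/(2 + A) + A) = (-5 - 3*A)*(A + 1/(2 + A)))
l(w) = -4 - 3*w
l(3)*x(-1) = (-4 - 3*3)*((-5 - 13*(-1) - 11*(-1)**2 - 3*(-1)**3)/(2 - 1)) = (-4 - 9)*((-5 + 13 - 11*1 - 3*(-1))/1) = -13*(-5 + 13 - 11 + 3) = -13*0 = 0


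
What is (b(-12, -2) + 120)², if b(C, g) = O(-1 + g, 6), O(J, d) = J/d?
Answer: 57121/4 ≈ 14280.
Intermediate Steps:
b(C, g) = -⅙ + g/6 (b(C, g) = (-1 + g)/6 = (-1 + g)*(⅙) = -⅙ + g/6)
(b(-12, -2) + 120)² = ((-⅙ + (⅙)*(-2)) + 120)² = ((-⅙ - ⅓) + 120)² = (-½ + 120)² = (239/2)² = 57121/4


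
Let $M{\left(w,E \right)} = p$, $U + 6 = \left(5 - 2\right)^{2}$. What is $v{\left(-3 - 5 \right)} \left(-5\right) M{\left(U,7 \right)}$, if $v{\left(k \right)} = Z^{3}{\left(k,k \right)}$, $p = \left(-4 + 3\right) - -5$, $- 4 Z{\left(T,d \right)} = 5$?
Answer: $\frac{625}{16} \approx 39.063$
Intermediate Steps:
$Z{\left(T,d \right)} = - \frac{5}{4}$ ($Z{\left(T,d \right)} = \left(- \frac{1}{4}\right) 5 = - \frac{5}{4}$)
$p = 4$ ($p = -1 + 5 = 4$)
$v{\left(k \right)} = - \frac{125}{64}$ ($v{\left(k \right)} = \left(- \frac{5}{4}\right)^{3} = - \frac{125}{64}$)
$U = 3$ ($U = -6 + \left(5 - 2\right)^{2} = -6 + 3^{2} = -6 + 9 = 3$)
$M{\left(w,E \right)} = 4$
$v{\left(-3 - 5 \right)} \left(-5\right) M{\left(U,7 \right)} = \left(- \frac{125}{64}\right) \left(-5\right) 4 = \frac{625}{64} \cdot 4 = \frac{625}{16}$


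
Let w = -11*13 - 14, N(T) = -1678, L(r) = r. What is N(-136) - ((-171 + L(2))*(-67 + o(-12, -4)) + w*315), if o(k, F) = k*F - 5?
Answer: 43721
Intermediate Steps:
o(k, F) = -5 + F*k (o(k, F) = F*k - 5 = -5 + F*k)
w = -157 (w = -143 - 14 = -157)
N(-136) - ((-171 + L(2))*(-67 + o(-12, -4)) + w*315) = -1678 - ((-171 + 2)*(-67 + (-5 - 4*(-12))) - 157*315) = -1678 - (-169*(-67 + (-5 + 48)) - 49455) = -1678 - (-169*(-67 + 43) - 49455) = -1678 - (-169*(-24) - 49455) = -1678 - (4056 - 49455) = -1678 - 1*(-45399) = -1678 + 45399 = 43721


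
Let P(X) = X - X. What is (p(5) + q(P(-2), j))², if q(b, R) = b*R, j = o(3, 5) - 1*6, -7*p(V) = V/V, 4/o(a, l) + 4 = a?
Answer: 1/49 ≈ 0.020408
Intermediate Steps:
o(a, l) = 4/(-4 + a)
p(V) = -⅐ (p(V) = -V/(7*V) = -⅐*1 = -⅐)
P(X) = 0
j = -10 (j = 4/(-4 + 3) - 1*6 = 4/(-1) - 6 = 4*(-1) - 6 = -4 - 6 = -10)
q(b, R) = R*b
(p(5) + q(P(-2), j))² = (-⅐ - 10*0)² = (-⅐ + 0)² = (-⅐)² = 1/49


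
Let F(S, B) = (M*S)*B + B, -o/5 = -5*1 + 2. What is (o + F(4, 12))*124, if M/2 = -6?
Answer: -68076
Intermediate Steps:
M = -12 (M = 2*(-6) = -12)
o = 15 (o = -5*(-5*1 + 2) = -5*(-5 + 2) = -5*(-3) = 15)
F(S, B) = B - 12*B*S (F(S, B) = (-12*S)*B + B = -12*B*S + B = B - 12*B*S)
(o + F(4, 12))*124 = (15 + 12*(1 - 12*4))*124 = (15 + 12*(1 - 48))*124 = (15 + 12*(-47))*124 = (15 - 564)*124 = -549*124 = -68076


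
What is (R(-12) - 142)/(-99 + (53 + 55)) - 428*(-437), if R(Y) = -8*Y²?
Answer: 1682030/9 ≈ 1.8689e+5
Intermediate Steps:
(R(-12) - 142)/(-99 + (53 + 55)) - 428*(-437) = (-8*(-12)² - 142)/(-99 + (53 + 55)) - 428*(-437) = (-8*144 - 142)/(-99 + 108) + 187036 = (-1152 - 142)/9 + 187036 = -1294*⅑ + 187036 = -1294/9 + 187036 = 1682030/9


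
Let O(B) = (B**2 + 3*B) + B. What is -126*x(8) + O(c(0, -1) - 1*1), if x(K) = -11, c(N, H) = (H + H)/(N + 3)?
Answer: 12439/9 ≈ 1382.1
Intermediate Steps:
c(N, H) = 2*H/(3 + N) (c(N, H) = (2*H)/(3 + N) = 2*H/(3 + N))
O(B) = B**2 + 4*B
-126*x(8) + O(c(0, -1) - 1*1) = -126*(-11) + (2*(-1)/(3 + 0) - 1*1)*(4 + (2*(-1)/(3 + 0) - 1*1)) = 1386 + (2*(-1)/3 - 1)*(4 + (2*(-1)/3 - 1)) = 1386 + (2*(-1)*(1/3) - 1)*(4 + (2*(-1)*(1/3) - 1)) = 1386 + (-2/3 - 1)*(4 + (-2/3 - 1)) = 1386 - 5*(4 - 5/3)/3 = 1386 - 5/3*7/3 = 1386 - 35/9 = 12439/9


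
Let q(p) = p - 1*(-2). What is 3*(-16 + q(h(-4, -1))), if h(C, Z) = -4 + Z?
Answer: -57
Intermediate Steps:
q(p) = 2 + p (q(p) = p + 2 = 2 + p)
3*(-16 + q(h(-4, -1))) = 3*(-16 + (2 + (-4 - 1))) = 3*(-16 + (2 - 5)) = 3*(-16 - 3) = 3*(-19) = -57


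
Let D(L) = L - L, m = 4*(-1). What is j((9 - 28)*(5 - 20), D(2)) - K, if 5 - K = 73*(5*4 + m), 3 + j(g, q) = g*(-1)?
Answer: 875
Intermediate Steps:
m = -4
D(L) = 0
j(g, q) = -3 - g (j(g, q) = -3 + g*(-1) = -3 - g)
K = -1163 (K = 5 - 73*(5*4 - 4) = 5 - 73*(20 - 4) = 5 - 73*16 = 5 - 1*1168 = 5 - 1168 = -1163)
j((9 - 28)*(5 - 20), D(2)) - K = (-3 - (9 - 28)*(5 - 20)) - 1*(-1163) = (-3 - (-19)*(-15)) + 1163 = (-3 - 1*285) + 1163 = (-3 - 285) + 1163 = -288 + 1163 = 875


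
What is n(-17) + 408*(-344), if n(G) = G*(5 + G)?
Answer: -140148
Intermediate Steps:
n(-17) + 408*(-344) = -17*(5 - 17) + 408*(-344) = -17*(-12) - 140352 = 204 - 140352 = -140148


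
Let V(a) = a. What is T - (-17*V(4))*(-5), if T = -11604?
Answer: -11944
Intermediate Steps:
T - (-17*V(4))*(-5) = -11604 - (-17*4)*(-5) = -11604 - (-68)*(-5) = -11604 - 1*340 = -11604 - 340 = -11944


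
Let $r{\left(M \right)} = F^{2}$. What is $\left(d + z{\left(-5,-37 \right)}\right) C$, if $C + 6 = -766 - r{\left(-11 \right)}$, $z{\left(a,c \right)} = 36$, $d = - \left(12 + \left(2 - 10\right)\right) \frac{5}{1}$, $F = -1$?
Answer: $-12368$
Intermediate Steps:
$d = -20$ ($d = - \left(12 - 8\right) 5 \cdot 1 = - 4 \cdot 5 = \left(-1\right) 20 = -20$)
$r{\left(M \right)} = 1$ ($r{\left(M \right)} = \left(-1\right)^{2} = 1$)
$C = -773$ ($C = -6 - 767 = -773$)
$\left(d + z{\left(-5,-37 \right)}\right) C = \left(-20 + 36\right) \left(-773\right) = 16 \left(-773\right) = -12368$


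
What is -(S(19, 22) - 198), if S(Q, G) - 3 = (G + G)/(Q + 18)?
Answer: 7171/37 ≈ 193.81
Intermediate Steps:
S(Q, G) = 3 + 2*G/(18 + Q) (S(Q, G) = 3 + (G + G)/(Q + 18) = 3 + (2*G)/(18 + Q) = 3 + 2*G/(18 + Q))
-(S(19, 22) - 198) = -((54 + 2*22 + 3*19)/(18 + 19) - 198) = -((54 + 44 + 57)/37 - 198) = -((1/37)*155 - 198) = -(155/37 - 198) = -1*(-7171/37) = 7171/37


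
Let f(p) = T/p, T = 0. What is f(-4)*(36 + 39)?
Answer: 0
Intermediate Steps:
f(p) = 0 (f(p) = 0/p = 0)
f(-4)*(36 + 39) = 0*(36 + 39) = 0*75 = 0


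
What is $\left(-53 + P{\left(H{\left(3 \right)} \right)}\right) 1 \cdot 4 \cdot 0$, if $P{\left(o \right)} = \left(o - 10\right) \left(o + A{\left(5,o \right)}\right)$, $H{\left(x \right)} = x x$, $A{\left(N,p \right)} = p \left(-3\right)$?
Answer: $0$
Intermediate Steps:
$A{\left(N,p \right)} = - 3 p$
$H{\left(x \right)} = x^{2}$
$P{\left(o \right)} = - 2 o \left(-10 + o\right)$ ($P{\left(o \right)} = \left(o - 10\right) \left(o - 3 o\right) = \left(-10 + o\right) \left(- 2 o\right) = - 2 o \left(-10 + o\right)$)
$\left(-53 + P{\left(H{\left(3 \right)} \right)}\right) 1 \cdot 4 \cdot 0 = \left(-53 + 2 \cdot 3^{2} \left(10 - 3^{2}\right)\right) 1 \cdot 4 \cdot 0 = \left(-53 + 2 \cdot 9 \left(10 - 9\right)\right) 4 \cdot 0 = \left(-53 + 2 \cdot 9 \left(10 - 9\right)\right) 0 = \left(-53 + 2 \cdot 9 \cdot 1\right) 0 = \left(-53 + 18\right) 0 = \left(-35\right) 0 = 0$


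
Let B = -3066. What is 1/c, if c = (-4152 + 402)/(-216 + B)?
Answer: 547/625 ≈ 0.87520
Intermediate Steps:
c = 625/547 (c = (-4152 + 402)/(-216 - 3066) = -3750/(-3282) = -3750*(-1/3282) = 625/547 ≈ 1.1426)
1/c = 1/(625/547) = 547/625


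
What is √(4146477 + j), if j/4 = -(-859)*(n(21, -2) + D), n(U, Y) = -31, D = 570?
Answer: √5998481 ≈ 2449.2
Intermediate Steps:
j = 1852004 (j = 4*(-(-859)*(-31 + 570)) = 4*(-(-859)*539) = 4*(-1*(-463001)) = 4*463001 = 1852004)
√(4146477 + j) = √(4146477 + 1852004) = √5998481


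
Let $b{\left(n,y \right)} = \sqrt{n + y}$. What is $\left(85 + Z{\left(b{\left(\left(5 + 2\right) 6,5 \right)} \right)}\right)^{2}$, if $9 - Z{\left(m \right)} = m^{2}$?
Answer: $2209$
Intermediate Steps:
$Z{\left(m \right)} = 9 - m^{2}$
$\left(85 + Z{\left(b{\left(\left(5 + 2\right) 6,5 \right)} \right)}\right)^{2} = \left(85 + \left(9 - \left(\sqrt{\left(5 + 2\right) 6 + 5}\right)^{2}\right)\right)^{2} = \left(85 + \left(9 - \left(\sqrt{7 \cdot 6 + 5}\right)^{2}\right)\right)^{2} = \left(85 + \left(9 - \left(\sqrt{42 + 5}\right)^{2}\right)\right)^{2} = \left(85 + \left(9 - \left(\sqrt{47}\right)^{2}\right)\right)^{2} = \left(85 + \left(9 - 47\right)\right)^{2} = \left(85 - 38\right)^{2} = 47^{2} = 2209$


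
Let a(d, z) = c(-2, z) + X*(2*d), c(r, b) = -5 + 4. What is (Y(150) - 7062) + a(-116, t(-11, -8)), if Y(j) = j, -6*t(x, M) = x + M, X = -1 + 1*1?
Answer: -6913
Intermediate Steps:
c(r, b) = -1
X = 0 (X = -1 + 1 = 0)
t(x, M) = -M/6 - x/6 (t(x, M) = -(x + M)/6 = -(M + x)/6 = -M/6 - x/6)
a(d, z) = -1 (a(d, z) = -1 + 0*(2*d) = -1 + 0 = -1)
(Y(150) - 7062) + a(-116, t(-11, -8)) = (150 - 7062) - 1 = -6912 - 1 = -6913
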